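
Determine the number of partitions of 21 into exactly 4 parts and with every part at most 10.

There are too many to list fully; the first 12 (by largest part) are:
10 + 9 + 1 + 1
10 + 8 + 2 + 1
10 + 7 + 3 + 1
10 + 7 + 2 + 2
10 + 6 + 4 + 1
10 + 6 + 3 + 2
10 + 5 + 5 + 1
10 + 5 + 4 + 2
10 + 5 + 3 + 3
10 + 4 + 4 + 3
9 + 9 + 2 + 1
9 + 8 + 3 + 1
…and 29 more, for 41 total.

41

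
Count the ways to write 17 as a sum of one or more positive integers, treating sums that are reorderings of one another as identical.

A full systematic count gives 297.

297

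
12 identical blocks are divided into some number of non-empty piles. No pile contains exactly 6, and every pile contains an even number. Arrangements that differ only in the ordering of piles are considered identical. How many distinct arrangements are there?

8

The partitions of 12 that satisfy the conditions:
12
10, 2
8, 4
8, 2, 2
4, 4, 4
4, 4, 2, 2
4, 2, 2, 2, 2
2, 2, 2, 2, 2, 2
Counting gives 8.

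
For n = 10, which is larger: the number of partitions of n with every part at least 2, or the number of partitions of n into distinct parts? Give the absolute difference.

2

Partitions of 10 with every part at least 2: 12.
Partitions of 10 into distinct parts: 10.
|12 − 10| = 2.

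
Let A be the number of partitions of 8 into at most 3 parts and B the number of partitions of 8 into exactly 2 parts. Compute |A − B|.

Partitions of 8 into at most 3 parts: 10.
Partitions of 8 into exactly 2 parts: 4.
|10 − 4| = 6.

6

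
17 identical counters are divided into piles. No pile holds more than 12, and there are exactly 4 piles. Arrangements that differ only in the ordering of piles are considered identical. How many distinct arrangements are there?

A partial list (first 12 by largest part):
12,3,1,1
12,2,2,1
11,4,1,1
11,3,2,1
11,2,2,2
10,5,1,1
10,4,2,1
10,3,3,1
10,3,2,2
9,6,1,1
9,5,2,1
9,4,3,1
…and 25 more, for 37 total.

37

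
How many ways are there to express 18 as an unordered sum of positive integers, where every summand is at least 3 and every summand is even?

8

Listing the qualifying partitions of 18:
18
14, 4
12, 6
10, 8
10, 4, 4
8, 6, 4
6, 6, 6
6, 4, 4, 4
That's 8 in total.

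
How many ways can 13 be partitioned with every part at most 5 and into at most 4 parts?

Enumerating:
5 + 5 + 3
5 + 5 + 2 + 1
5 + 4 + 4
5 + 4 + 3 + 1
5 + 4 + 2 + 2
5 + 3 + 3 + 2
4 + 4 + 4 + 1
4 + 4 + 3 + 2
4 + 3 + 3 + 3

9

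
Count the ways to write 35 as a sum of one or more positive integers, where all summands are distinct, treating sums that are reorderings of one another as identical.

There are 585 such partitions.

585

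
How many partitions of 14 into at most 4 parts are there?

47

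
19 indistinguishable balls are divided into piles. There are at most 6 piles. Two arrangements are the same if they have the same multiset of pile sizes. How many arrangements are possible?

A full systematic count gives 235.

235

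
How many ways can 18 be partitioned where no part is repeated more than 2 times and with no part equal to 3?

75

Systematic enumeration (by largest part, then next-largest, …) yields 75.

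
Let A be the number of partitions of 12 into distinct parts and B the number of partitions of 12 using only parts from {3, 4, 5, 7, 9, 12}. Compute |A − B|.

9

Partitions of 12 into distinct parts: 15.
Partitions of 12 using only parts from {3, 4, 5, 7, 9, 12}: 6.
|15 − 6| = 9.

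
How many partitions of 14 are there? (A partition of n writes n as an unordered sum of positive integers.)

135

Enumerating by decreasing first part gives 135 partitions in all.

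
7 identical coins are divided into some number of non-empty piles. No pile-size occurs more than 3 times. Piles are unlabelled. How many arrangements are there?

They are:
7
6,1
5,2
5,1,1
4,3
4,2,1
4,1,1,1
3,3,1
3,2,2
3,2,1,1
2,2,2,1
2,2,1,1,1

12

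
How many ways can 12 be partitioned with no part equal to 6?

66

A partial list (first 12 by largest part):
12
11 + 1
10 + 2
10 + 1 + 1
9 + 3
9 + 2 + 1
9 + 1 + 1 + 1
8 + 4
8 + 3 + 1
8 + 2 + 2
8 + 2 + 1 + 1
8 + 1 + 1 + 1 + 1
…and 54 more, for 66 total.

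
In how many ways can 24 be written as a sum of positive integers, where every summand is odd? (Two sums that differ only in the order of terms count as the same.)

122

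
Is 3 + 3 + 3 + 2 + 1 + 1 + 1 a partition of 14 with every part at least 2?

The parts sum to 14, and the condition 'every summand is at least 2' is violated.

No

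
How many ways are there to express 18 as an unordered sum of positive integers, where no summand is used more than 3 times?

Systematic enumeration (by largest part, then next-largest, …) yields 208.

208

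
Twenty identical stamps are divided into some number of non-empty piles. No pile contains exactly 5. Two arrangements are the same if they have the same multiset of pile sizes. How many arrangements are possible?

451

Systematic enumeration (by largest part, then next-largest, …) yields 451.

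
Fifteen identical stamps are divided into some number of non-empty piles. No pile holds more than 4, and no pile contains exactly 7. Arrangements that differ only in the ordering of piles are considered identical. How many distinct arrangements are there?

There are too many to list fully; the first 12 (by largest part) are:
3 + 4 + 4 + 4
1 + 2 + 4 + 4 + 4
1 + 1 + 1 + 4 + 4 + 4
1 + 3 + 3 + 4 + 4
2 + 2 + 3 + 4 + 4
1 + 1 + 2 + 3 + 4 + 4
1 + 1 + 1 + 1 + 3 + 4 + 4
1 + 2 + 2 + 2 + 4 + 4
1 + 1 + 1 + 2 + 2 + 4 + 4
1 + 1 + 1 + 1 + 1 + 2 + 4 + 4
1 + 1 + 1 + 1 + 1 + 1 + 1 + 4 + 4
2 + 3 + 3 + 3 + 4
…and 42 more, for 54 total.

54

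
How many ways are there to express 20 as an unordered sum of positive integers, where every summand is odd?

A partial list (first 12 by largest part):
19,1
17,3
17,1,1,1
15,5
15,3,1,1
15,1,1,1,1,1
13,7
13,5,1,1
13,3,3,1
13,3,1,1,1,1
13,1,1,1,1,1,1,1
11,9
…and 52 more, for 64 total.

64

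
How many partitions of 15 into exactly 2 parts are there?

7

Enumerating:
1,14
2,13
3,12
4,11
5,10
6,9
7,8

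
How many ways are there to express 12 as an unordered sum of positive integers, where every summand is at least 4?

5

The partitions of 12 that satisfy the conditions:
12
8+4
7+5
6+6
4+4+4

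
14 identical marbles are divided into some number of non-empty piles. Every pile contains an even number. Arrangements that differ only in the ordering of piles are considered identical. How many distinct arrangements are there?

15

Listing the qualifying partitions of 14:
14
12, 2
10, 4
10, 2, 2
8, 6
8, 4, 2
8, 2, 2, 2
6, 6, 2
6, 4, 4
6, 4, 2, 2
6, 2, 2, 2, 2
4, 4, 4, 2
4, 4, 2, 2, 2
4, 2, 2, 2, 2, 2
2, 2, 2, 2, 2, 2, 2
Counting gives 15.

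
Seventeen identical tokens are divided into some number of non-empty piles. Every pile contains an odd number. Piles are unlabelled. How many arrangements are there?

38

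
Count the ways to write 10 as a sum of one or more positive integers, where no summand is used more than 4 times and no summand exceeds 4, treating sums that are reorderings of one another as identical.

Enumerating:
2+4+4
1+1+4+4
3+3+4
1+2+3+4
1+1+1+3+4
2+2+2+4
1+1+2+2+4
1+1+1+1+2+4
1+3+3+3
2+2+3+3
1+1+2+3+3
1+1+1+1+3+3
1+2+2+2+3
1+1+1+2+2+3
1+1+2+2+2+2
1+1+1+1+2+2+2
Counting gives 16.

16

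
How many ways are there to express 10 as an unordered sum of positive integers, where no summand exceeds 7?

There are too many to list fully; the first 12 (by largest part) are:
7,3
7,2,1
7,1,1,1
6,4
6,3,1
6,2,2
6,2,1,1
6,1,1,1,1
5,5
5,4,1
5,3,2
5,3,1,1
…and 26 more, for 38 total.

38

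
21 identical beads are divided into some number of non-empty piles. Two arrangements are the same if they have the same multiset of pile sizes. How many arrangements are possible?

792

Direct enumeration gives 792 partitions.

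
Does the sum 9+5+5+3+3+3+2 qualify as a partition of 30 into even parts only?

No

The parts sum to 30, and the condition 'every summand is even' is violated.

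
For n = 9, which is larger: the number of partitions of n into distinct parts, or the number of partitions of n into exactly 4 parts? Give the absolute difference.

Partitions of 9 into distinct parts: 8.
Partitions of 9 into exactly 4 parts: 6.
|8 − 6| = 2.

2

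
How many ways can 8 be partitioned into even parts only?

5

Enumerating:
8
2,6
4,4
2,2,4
2,2,2,2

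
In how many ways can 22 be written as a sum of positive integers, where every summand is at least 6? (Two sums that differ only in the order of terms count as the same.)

The partitions of 22 that satisfy the conditions:
22
16,6
15,7
14,8
13,9
12,10
11,11
10,6,6
9,7,6
8,8,6
8,7,7

11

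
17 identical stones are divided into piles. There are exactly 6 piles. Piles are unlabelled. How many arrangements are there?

44

There are too many to list fully; the first 12 (by largest part) are:
12+1+1+1+1+1
11+2+1+1+1+1
10+3+1+1+1+1
10+2+2+1+1+1
9+4+1+1+1+1
9+3+2+1+1+1
9+2+2+2+1+1
8+5+1+1+1+1
8+4+2+1+1+1
8+3+3+1+1+1
8+3+2+2+1+1
8+2+2+2+2+1
…and 32 more, for 44 total.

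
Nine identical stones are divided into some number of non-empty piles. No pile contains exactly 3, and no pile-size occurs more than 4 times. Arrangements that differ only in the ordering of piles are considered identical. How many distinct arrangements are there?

15

Listing the qualifying partitions of 9:
9
8+1
7+2
7+1+1
6+2+1
6+1+1+1
5+4
5+2+2
5+2+1+1
5+1+1+1+1
4+4+1
4+2+2+1
4+2+1+1+1
2+2+2+2+1
2+2+2+1+1+1
Counting gives 15.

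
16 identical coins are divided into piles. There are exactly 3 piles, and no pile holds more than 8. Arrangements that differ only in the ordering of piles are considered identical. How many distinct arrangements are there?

They are:
8, 7, 1
8, 6, 2
8, 5, 3
8, 4, 4
7, 7, 2
7, 6, 3
7, 5, 4
6, 6, 4
6, 5, 5
That's 9 in total.

9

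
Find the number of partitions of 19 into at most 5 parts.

164

A full systematic count gives 164.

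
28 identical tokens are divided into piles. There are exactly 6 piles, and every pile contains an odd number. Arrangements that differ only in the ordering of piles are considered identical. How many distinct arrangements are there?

There are too many to list fully; the first 12 (by largest part) are:
23 + 1 + 1 + 1 + 1 + 1
21 + 3 + 1 + 1 + 1 + 1
19 + 5 + 1 + 1 + 1 + 1
19 + 3 + 3 + 1 + 1 + 1
17 + 7 + 1 + 1 + 1 + 1
17 + 5 + 3 + 1 + 1 + 1
17 + 3 + 3 + 3 + 1 + 1
15 + 9 + 1 + 1 + 1 + 1
15 + 7 + 3 + 1 + 1 + 1
15 + 5 + 5 + 1 + 1 + 1
15 + 5 + 3 + 3 + 1 + 1
15 + 3 + 3 + 3 + 3 + 1
…and 32 more, for 44 total.

44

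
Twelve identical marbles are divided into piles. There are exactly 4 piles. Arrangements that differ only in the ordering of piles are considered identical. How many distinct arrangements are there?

15

The partitions of 12 that satisfy the conditions:
1 + 1 + 1 + 9
1 + 1 + 2 + 8
1 + 1 + 3 + 7
1 + 2 + 2 + 7
1 + 1 + 4 + 6
1 + 2 + 3 + 6
2 + 2 + 2 + 6
1 + 1 + 5 + 5
1 + 2 + 4 + 5
1 + 3 + 3 + 5
2 + 2 + 3 + 5
1 + 3 + 4 + 4
2 + 2 + 4 + 4
2 + 3 + 3 + 4
3 + 3 + 3 + 3
That's 15 in total.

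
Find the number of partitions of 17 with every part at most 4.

Counting exhaustively, 72 partitions satisfy the conditions.

72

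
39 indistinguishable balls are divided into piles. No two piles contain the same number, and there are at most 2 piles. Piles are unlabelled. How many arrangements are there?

20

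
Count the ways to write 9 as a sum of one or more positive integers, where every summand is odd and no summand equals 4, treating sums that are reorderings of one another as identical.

8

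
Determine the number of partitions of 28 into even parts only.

135

Enumerating by decreasing first part gives 135 partitions in all.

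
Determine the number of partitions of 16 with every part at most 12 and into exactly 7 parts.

There are too many to list fully; the first 12 (by largest part) are:
10+1+1+1+1+1+1
9+2+1+1+1+1+1
8+3+1+1+1+1+1
8+2+2+1+1+1+1
7+4+1+1+1+1+1
7+3+2+1+1+1+1
7+2+2+2+1+1+1
6+5+1+1+1+1+1
6+4+2+1+1+1+1
6+3+3+1+1+1+1
6+3+2+2+1+1+1
6+2+2+2+2+1+1
…and 16 more, for 28 total.

28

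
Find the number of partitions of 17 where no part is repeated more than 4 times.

205

Direct enumeration gives 205 partitions.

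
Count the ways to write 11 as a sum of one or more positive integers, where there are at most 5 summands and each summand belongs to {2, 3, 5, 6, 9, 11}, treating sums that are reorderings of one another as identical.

8

The partitions of 11 that satisfy the conditions:
11
9 + 2
6 + 5
6 + 3 + 2
5 + 3 + 3
5 + 2 + 2 + 2
3 + 3 + 3 + 2
3 + 2 + 2 + 2 + 2
Counting gives 8.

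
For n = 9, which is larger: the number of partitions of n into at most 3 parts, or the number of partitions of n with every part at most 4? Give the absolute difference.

Partitions of 9 into at most 3 parts: 12.
Partitions of 9 with every part at most 4: 18.
|12 − 18| = 6.

6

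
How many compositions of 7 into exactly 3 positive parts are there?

15

By stars and bars with positive parts, the count is C(6,2) = 15.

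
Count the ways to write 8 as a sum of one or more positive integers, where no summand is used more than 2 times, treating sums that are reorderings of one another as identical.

13

Listing the qualifying partitions of 8:
8
1 + 7
2 + 6
1 + 1 + 6
3 + 5
1 + 2 + 5
4 + 4
1 + 3 + 4
2 + 2 + 4
1 + 1 + 2 + 4
2 + 3 + 3
1 + 1 + 3 + 3
1 + 2 + 2 + 3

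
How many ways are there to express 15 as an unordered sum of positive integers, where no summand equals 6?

A full systematic count gives 146.

146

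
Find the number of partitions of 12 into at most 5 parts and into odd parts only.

8

They are:
11,1
9,3
9,1,1,1
7,5
7,3,1,1
5,5,1,1
5,3,3,1
3,3,3,3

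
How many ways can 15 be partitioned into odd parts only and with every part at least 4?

2

They are:
15
5+5+5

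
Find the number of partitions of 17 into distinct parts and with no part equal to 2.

22

They are:
17
1 + 16
3 + 14
4 + 13
1 + 3 + 13
5 + 12
1 + 4 + 12
6 + 11
1 + 5 + 11
7 + 10
1 + 6 + 10
3 + 4 + 10
8 + 9
1 + 7 + 9
3 + 5 + 9
1 + 3 + 4 + 9
3 + 6 + 8
4 + 5 + 8
1 + 3 + 5 + 8
4 + 6 + 7
1 + 3 + 6 + 7
1 + 4 + 5 + 7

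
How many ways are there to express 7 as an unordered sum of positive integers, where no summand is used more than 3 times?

12

Enumerating:
7
1 + 6
2 + 5
1 + 1 + 5
3 + 4
1 + 2 + 4
1 + 1 + 1 + 4
1 + 3 + 3
2 + 2 + 3
1 + 1 + 2 + 3
1 + 2 + 2 + 2
1 + 1 + 1 + 2 + 2
Counting gives 12.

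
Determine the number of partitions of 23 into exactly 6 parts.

163

A full systematic count gives 163.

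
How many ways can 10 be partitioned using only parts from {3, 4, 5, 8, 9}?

Listing the qualifying partitions of 10:
5, 5
4, 3, 3
Counting gives 2.

2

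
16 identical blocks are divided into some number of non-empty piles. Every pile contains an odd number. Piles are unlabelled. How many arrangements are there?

32

There are too many to list fully; the first 12 (by largest part) are:
1 + 15
3 + 13
1 + 1 + 1 + 13
5 + 11
1 + 1 + 3 + 11
1 + 1 + 1 + 1 + 1 + 11
7 + 9
1 + 1 + 5 + 9
1 + 3 + 3 + 9
1 + 1 + 1 + 1 + 3 + 9
1 + 1 + 1 + 1 + 1 + 1 + 1 + 9
1 + 1 + 7 + 7
…and 20 more, for 32 total.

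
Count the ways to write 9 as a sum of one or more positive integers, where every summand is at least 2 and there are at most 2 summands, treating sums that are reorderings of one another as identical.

Enumerating:
9
2+7
3+6
4+5

4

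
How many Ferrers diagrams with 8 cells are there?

The partitions of 8 that satisfy the conditions:
8
1 + 7
2 + 6
1 + 1 + 6
3 + 5
1 + 2 + 5
1 + 1 + 1 + 5
4 + 4
1 + 3 + 4
2 + 2 + 4
1 + 1 + 2 + 4
1 + 1 + 1 + 1 + 4
2 + 3 + 3
1 + 1 + 3 + 3
1 + 2 + 2 + 3
1 + 1 + 1 + 2 + 3
1 + 1 + 1 + 1 + 1 + 3
2 + 2 + 2 + 2
1 + 1 + 2 + 2 + 2
1 + 1 + 1 + 1 + 2 + 2
1 + 1 + 1 + 1 + 1 + 1 + 2
1 + 1 + 1 + 1 + 1 + 1 + 1 + 1

22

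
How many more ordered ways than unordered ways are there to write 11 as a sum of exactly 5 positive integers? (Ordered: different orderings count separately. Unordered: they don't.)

Compositions: C(10,4) = 210.
Partitions of 11 into exactly 5 parts: 10.
Difference: 210 − 10 = 200.

200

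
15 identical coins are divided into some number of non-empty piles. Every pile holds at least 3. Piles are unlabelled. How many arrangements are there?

17

Enumerating:
15
3, 12
4, 11
5, 10
6, 9
3, 3, 9
7, 8
3, 4, 8
3, 5, 7
4, 4, 7
3, 6, 6
4, 5, 6
3, 3, 3, 6
5, 5, 5
3, 3, 4, 5
3, 4, 4, 4
3, 3, 3, 3, 3
Counting gives 17.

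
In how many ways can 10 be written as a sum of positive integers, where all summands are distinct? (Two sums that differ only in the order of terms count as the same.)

Listing the qualifying partitions of 10:
10
1, 9
2, 8
3, 7
1, 2, 7
4, 6
1, 3, 6
1, 4, 5
2, 3, 5
1, 2, 3, 4
That's 10 in total.

10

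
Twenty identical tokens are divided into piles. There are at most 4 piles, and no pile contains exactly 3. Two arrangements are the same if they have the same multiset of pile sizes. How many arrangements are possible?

Systematic enumeration (by largest part, then next-largest, …) yields 75.

75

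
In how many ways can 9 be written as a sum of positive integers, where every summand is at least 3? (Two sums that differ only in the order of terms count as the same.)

4

Listing the qualifying partitions of 9:
9
6,3
5,4
3,3,3
That's 4 in total.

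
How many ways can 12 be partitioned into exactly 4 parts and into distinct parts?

The partitions of 12 that satisfy the conditions:
6,3,2,1
5,4,2,1
That's 2 in total.

2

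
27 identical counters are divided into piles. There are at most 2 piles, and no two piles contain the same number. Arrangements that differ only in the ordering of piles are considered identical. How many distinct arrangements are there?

14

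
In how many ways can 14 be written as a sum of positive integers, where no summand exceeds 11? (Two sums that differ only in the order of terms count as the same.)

Systematic enumeration (by largest part, then next-largest, …) yields 131.

131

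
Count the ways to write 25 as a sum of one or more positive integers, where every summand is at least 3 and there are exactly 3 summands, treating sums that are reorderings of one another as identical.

30

A partial list (first 12 by largest part):
19, 3, 3
18, 4, 3
17, 5, 3
17, 4, 4
16, 6, 3
16, 5, 4
15, 7, 3
15, 6, 4
15, 5, 5
14, 8, 3
14, 7, 4
14, 6, 5
…and 18 more, for 30 total.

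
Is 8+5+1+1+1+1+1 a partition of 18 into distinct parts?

No

The parts sum to 18, and the condition 'all summands are distinct' is violated.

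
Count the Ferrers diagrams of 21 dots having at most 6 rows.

331

A full systematic count gives 331.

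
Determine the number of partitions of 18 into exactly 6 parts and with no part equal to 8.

51

There are too many to list fully; the first 12 (by largest part) are:
13, 1, 1, 1, 1, 1
12, 2, 1, 1, 1, 1
11, 3, 1, 1, 1, 1
11, 2, 2, 1, 1, 1
10, 4, 1, 1, 1, 1
10, 3, 2, 1, 1, 1
10, 2, 2, 2, 1, 1
9, 5, 1, 1, 1, 1
9, 4, 2, 1, 1, 1
9, 3, 3, 1, 1, 1
9, 3, 2, 2, 1, 1
9, 2, 2, 2, 2, 1
…and 39 more, for 51 total.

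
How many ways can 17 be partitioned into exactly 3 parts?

24

Enumerating:
15, 1, 1
14, 2, 1
13, 3, 1
13, 2, 2
12, 4, 1
12, 3, 2
11, 5, 1
11, 4, 2
11, 3, 3
10, 6, 1
10, 5, 2
10, 4, 3
9, 7, 1
9, 6, 2
9, 5, 3
9, 4, 4
8, 8, 1
8, 7, 2
8, 6, 3
8, 5, 4
7, 7, 3
7, 6, 4
7, 5, 5
6, 6, 5
Counting gives 24.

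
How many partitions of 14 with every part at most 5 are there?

There are too many to list fully; the first 12 (by largest part) are:
5 + 5 + 4
5 + 5 + 3 + 1
5 + 5 + 2 + 2
5 + 5 + 2 + 1 + 1
5 + 5 + 1 + 1 + 1 + 1
5 + 4 + 4 + 1
5 + 4 + 3 + 2
5 + 4 + 3 + 1 + 1
5 + 4 + 2 + 2 + 1
5 + 4 + 2 + 1 + 1 + 1
5 + 4 + 1 + 1 + 1 + 1 + 1
5 + 3 + 3 + 3
…and 58 more, for 70 total.

70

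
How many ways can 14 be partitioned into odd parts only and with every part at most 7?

They are:
7 + 7
1 + 1 + 5 + 7
1 + 3 + 3 + 7
1 + 1 + 1 + 1 + 3 + 7
1 + 1 + 1 + 1 + 1 + 1 + 1 + 7
1 + 3 + 5 + 5
1 + 1 + 1 + 1 + 5 + 5
3 + 3 + 3 + 5
1 + 1 + 1 + 3 + 3 + 5
1 + 1 + 1 + 1 + 1 + 1 + 3 + 5
1 + 1 + 1 + 1 + 1 + 1 + 1 + 1 + 1 + 5
1 + 1 + 3 + 3 + 3 + 3
1 + 1 + 1 + 1 + 1 + 3 + 3 + 3
1 + 1 + 1 + 1 + 1 + 1 + 1 + 1 + 3 + 3
1 + 1 + 1 + 1 + 1 + 1 + 1 + 1 + 1 + 1 + 1 + 3
1 + 1 + 1 + 1 + 1 + 1 + 1 + 1 + 1 + 1 + 1 + 1 + 1 + 1
Counting gives 16.

16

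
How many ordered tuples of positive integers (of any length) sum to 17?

65536

Each of the 16 gaps between 17 units is either a break or not: 2^16 = 65536.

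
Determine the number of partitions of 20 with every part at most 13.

There are 597 such partitions.

597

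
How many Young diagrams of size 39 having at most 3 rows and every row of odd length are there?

38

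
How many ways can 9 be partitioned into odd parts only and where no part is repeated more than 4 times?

They are:
9
7+1+1
5+3+1
5+1+1+1+1
3+3+3
3+3+1+1+1

6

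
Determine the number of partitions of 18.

385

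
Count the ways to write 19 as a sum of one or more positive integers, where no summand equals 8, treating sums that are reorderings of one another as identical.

434

Systematic enumeration (by largest part, then next-largest, …) yields 434.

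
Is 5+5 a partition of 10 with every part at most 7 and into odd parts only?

Yes

The parts sum to 10, and the condition 'no summand exceeds 7' holds; the condition 'every summand is odd' holds.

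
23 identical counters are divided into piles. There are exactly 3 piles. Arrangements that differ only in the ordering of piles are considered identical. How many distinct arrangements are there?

There are too many to list fully; the first 12 (by largest part) are:
1+1+21
1+2+20
1+3+19
2+2+19
1+4+18
2+3+18
1+5+17
2+4+17
3+3+17
1+6+16
2+5+16
3+4+16
…and 32 more, for 44 total.

44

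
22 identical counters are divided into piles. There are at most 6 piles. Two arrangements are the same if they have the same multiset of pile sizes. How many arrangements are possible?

Enumerating by decreasing first part gives 391 partitions in all.

391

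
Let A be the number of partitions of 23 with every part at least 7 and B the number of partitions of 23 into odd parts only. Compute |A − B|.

Partitions of 23 with every part at least 7: 8.
Partitions of 23 into odd parts only: 104.
|8 − 104| = 96.

96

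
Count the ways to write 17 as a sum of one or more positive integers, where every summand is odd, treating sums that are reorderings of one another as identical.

There are too many to list fully; the first 12 (by largest part) are:
17
15,1,1
13,3,1
13,1,1,1,1
11,5,1
11,3,3
11,3,1,1,1
11,1,1,1,1,1,1
9,7,1
9,5,3
9,5,1,1,1
9,3,3,1,1
…and 26 more, for 38 total.

38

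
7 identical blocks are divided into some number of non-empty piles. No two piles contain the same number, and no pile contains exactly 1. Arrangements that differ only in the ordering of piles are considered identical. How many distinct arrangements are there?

3

They are:
7
2 + 5
3 + 4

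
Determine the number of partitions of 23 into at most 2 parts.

12

They are:
23
22+1
21+2
20+3
19+4
18+5
17+6
16+7
15+8
14+9
13+10
12+11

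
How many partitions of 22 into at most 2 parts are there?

12

Enumerating:
22
1+21
2+20
3+19
4+18
5+17
6+16
7+15
8+14
9+13
10+12
11+11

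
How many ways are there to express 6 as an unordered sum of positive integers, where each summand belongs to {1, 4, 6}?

3

The partitions of 6 that satisfy the conditions:
6
1,1,4
1,1,1,1,1,1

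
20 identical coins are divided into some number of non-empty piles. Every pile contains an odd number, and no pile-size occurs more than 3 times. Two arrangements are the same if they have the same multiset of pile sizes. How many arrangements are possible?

A partial list (first 12 by largest part):
19 + 1
17 + 3
17 + 1 + 1 + 1
15 + 5
15 + 3 + 1 + 1
13 + 7
13 + 5 + 1 + 1
13 + 3 + 3 + 1
11 + 9
11 + 7 + 1 + 1
11 + 5 + 3 + 1
11 + 3 + 3 + 3
…and 15 more, for 27 total.

27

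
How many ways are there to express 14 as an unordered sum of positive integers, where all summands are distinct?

22

Listing the qualifying partitions of 14:
14
13+1
12+2
11+3
11+2+1
10+4
10+3+1
9+5
9+4+1
9+3+2
8+6
8+5+1
8+4+2
8+3+2+1
7+6+1
7+5+2
7+4+3
7+4+2+1
6+5+3
6+5+2+1
6+4+3+1
5+4+3+2
Counting gives 22.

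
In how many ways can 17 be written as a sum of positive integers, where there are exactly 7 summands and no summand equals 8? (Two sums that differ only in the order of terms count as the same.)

35

There are too many to list fully; the first 12 (by largest part) are:
11 + 1 + 1 + 1 + 1 + 1 + 1
10 + 2 + 1 + 1 + 1 + 1 + 1
9 + 3 + 1 + 1 + 1 + 1 + 1
9 + 2 + 2 + 1 + 1 + 1 + 1
7 + 5 + 1 + 1 + 1 + 1 + 1
7 + 4 + 2 + 1 + 1 + 1 + 1
7 + 3 + 3 + 1 + 1 + 1 + 1
7 + 3 + 2 + 2 + 1 + 1 + 1
7 + 2 + 2 + 2 + 2 + 1 + 1
6 + 6 + 1 + 1 + 1 + 1 + 1
6 + 5 + 2 + 1 + 1 + 1 + 1
6 + 4 + 3 + 1 + 1 + 1 + 1
…and 23 more, for 35 total.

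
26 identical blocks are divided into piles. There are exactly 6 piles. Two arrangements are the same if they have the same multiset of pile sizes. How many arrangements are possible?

282

Systematic enumeration (by largest part, then next-largest, …) yields 282.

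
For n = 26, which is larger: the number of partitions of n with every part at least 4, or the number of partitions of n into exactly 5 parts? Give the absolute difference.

151

Partitions of 26 with every part at least 4: 70.
Partitions of 26 into exactly 5 parts: 221.
|70 − 221| = 151.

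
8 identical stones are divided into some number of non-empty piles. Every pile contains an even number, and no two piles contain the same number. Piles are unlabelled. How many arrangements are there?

2

The partitions of 8 that satisfy the conditions:
8
2+6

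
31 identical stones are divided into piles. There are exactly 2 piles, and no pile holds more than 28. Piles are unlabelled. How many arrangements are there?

Listing the qualifying partitions of 31:
28, 3
27, 4
26, 5
25, 6
24, 7
23, 8
22, 9
21, 10
20, 11
19, 12
18, 13
17, 14
16, 15
Counting gives 13.

13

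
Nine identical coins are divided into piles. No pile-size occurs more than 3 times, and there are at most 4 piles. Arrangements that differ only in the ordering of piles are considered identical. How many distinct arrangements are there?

The partitions of 9 that satisfy the conditions:
9
8 + 1
7 + 2
7 + 1 + 1
6 + 3
6 + 2 + 1
6 + 1 + 1 + 1
5 + 4
5 + 3 + 1
5 + 2 + 2
5 + 2 + 1 + 1
4 + 4 + 1
4 + 3 + 2
4 + 3 + 1 + 1
4 + 2 + 2 + 1
3 + 3 + 3
3 + 3 + 2 + 1
3 + 2 + 2 + 2
Counting gives 18.

18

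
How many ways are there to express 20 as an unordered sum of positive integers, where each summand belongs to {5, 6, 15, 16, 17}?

2

They are:
15, 5
5, 5, 5, 5
Counting gives 2.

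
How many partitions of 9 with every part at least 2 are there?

The partitions of 9 that satisfy the conditions:
9
7,2
6,3
5,4
5,2,2
4,3,2
3,3,3
3,2,2,2

8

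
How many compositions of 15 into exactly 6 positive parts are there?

2002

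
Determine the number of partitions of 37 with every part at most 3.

Systematic enumeration (by largest part, then next-largest, …) yields 133.

133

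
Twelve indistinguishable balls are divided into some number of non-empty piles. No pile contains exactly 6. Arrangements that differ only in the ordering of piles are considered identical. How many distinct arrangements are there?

A partial list (first 12 by largest part):
12
11 + 1
10 + 2
10 + 1 + 1
9 + 3
9 + 2 + 1
9 + 1 + 1 + 1
8 + 4
8 + 3 + 1
8 + 2 + 2
8 + 2 + 1 + 1
8 + 1 + 1 + 1 + 1
…and 54 more, for 66 total.

66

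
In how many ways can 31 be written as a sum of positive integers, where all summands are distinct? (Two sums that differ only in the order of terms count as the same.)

Enumerating by decreasing first part gives 340 partitions in all.

340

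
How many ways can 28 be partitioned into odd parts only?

222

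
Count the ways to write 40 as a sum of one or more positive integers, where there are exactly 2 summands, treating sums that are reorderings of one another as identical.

Listing the qualifying partitions of 40:
39,1
38,2
37,3
36,4
35,5
34,6
33,7
32,8
31,9
30,10
29,11
28,12
27,13
26,14
25,15
24,16
23,17
22,18
21,19
20,20

20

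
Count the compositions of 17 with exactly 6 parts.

By stars and bars with positive parts, the count is C(16,5) = 4368.

4368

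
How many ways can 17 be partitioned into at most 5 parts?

119

Systematic enumeration (by largest part, then next-largest, …) yields 119.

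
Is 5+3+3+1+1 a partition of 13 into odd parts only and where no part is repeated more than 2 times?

The parts sum to 13, and the condition 'every summand is odd' holds; the condition 'no summand is used more than 2 times' holds.

Yes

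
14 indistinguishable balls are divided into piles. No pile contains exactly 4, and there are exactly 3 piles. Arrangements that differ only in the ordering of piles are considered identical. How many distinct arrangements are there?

Enumerating:
12, 1, 1
11, 2, 1
10, 3, 1
10, 2, 2
9, 3, 2
8, 5, 1
8, 3, 3
7, 6, 1
7, 5, 2
6, 6, 2
6, 5, 3
Counting gives 11.

11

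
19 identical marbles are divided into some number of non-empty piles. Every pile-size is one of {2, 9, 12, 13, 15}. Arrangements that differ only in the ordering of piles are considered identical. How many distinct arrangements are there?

3

The partitions of 19 that satisfy the conditions:
15, 2, 2
13, 2, 2, 2
9, 2, 2, 2, 2, 2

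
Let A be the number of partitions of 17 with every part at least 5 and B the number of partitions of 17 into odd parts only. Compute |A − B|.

31

Partitions of 17 with every part at least 5: 7.
Partitions of 17 into odd parts only: 38.
|7 − 38| = 31.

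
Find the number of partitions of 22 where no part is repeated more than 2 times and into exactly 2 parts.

They are:
21 + 1
20 + 2
19 + 3
18 + 4
17 + 5
16 + 6
15 + 7
14 + 8
13 + 9
12 + 10
11 + 11
Counting gives 11.

11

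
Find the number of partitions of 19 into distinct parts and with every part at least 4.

11

The partitions of 19 that satisfy the conditions:
19
15, 4
14, 5
13, 6
12, 7
11, 8
10, 9
10, 5, 4
9, 6, 4
8, 7, 4
8, 6, 5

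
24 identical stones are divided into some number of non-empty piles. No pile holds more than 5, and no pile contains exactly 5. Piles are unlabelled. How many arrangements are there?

Enumerating by decreasing first part gives 169 partitions in all.

169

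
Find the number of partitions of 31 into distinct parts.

Counting exhaustively, 340 partitions satisfy the conditions.

340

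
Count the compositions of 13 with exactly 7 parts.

Equivalently, choose which 6 of the 12 gaps become plus signs: C(12,6) = 924.

924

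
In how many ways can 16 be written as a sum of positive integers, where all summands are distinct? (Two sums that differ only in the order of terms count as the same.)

32

A partial list (first 12 by largest part):
16
15+1
14+2
13+3
13+2+1
12+4
12+3+1
11+5
11+4+1
11+3+2
10+6
10+5+1
…and 20 more, for 32 total.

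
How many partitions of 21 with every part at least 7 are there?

Enumerating:
21
7+14
8+13
9+12
10+11
7+7+7

6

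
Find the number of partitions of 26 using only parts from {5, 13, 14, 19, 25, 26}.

2

Listing the qualifying partitions of 26:
26
13,13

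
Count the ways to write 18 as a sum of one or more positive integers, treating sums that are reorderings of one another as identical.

385

Direct enumeration gives 385 partitions.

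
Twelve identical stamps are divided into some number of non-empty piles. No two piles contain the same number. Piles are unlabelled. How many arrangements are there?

They are:
12
11 + 1
10 + 2
9 + 3
9 + 2 + 1
8 + 4
8 + 3 + 1
7 + 5
7 + 4 + 1
7 + 3 + 2
6 + 5 + 1
6 + 4 + 2
6 + 3 + 2 + 1
5 + 4 + 3
5 + 4 + 2 + 1
Counting gives 15.

15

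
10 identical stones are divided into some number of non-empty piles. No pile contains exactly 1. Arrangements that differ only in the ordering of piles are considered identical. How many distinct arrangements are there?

Enumerating:
10
8, 2
7, 3
6, 4
6, 2, 2
5, 5
5, 3, 2
4, 4, 2
4, 3, 3
4, 2, 2, 2
3, 3, 2, 2
2, 2, 2, 2, 2
That's 12 in total.

12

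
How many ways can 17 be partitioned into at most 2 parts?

Listing the qualifying partitions of 17:
17
16, 1
15, 2
14, 3
13, 4
12, 5
11, 6
10, 7
9, 8

9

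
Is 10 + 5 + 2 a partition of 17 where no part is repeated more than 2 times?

The parts sum to 17, and the condition 'no summand is used more than 2 times' holds.

Yes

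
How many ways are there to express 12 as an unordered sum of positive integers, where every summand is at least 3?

9

The partitions of 12 that satisfy the conditions:
12
9,3
8,4
7,5
6,6
6,3,3
5,4,3
4,4,4
3,3,3,3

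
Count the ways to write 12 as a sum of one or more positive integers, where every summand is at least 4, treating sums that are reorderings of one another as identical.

5

Enumerating:
12
8,4
7,5
6,6
4,4,4
That's 5 in total.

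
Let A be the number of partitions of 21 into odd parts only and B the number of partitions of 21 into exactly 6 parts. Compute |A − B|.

Partitions of 21 into odd parts only: 76.
Partitions of 21 into exactly 6 parts: 110.
|76 − 110| = 34.

34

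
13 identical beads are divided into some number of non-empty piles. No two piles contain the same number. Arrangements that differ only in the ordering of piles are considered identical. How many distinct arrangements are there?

The partitions of 13 that satisfy the conditions:
13
12+1
11+2
10+3
10+2+1
9+4
9+3+1
8+5
8+4+1
8+3+2
7+6
7+5+1
7+4+2
7+3+2+1
6+5+2
6+4+3
6+4+2+1
5+4+3+1
Counting gives 18.

18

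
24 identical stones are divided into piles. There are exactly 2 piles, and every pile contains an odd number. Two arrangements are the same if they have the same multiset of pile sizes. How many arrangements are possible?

6

They are:
23 + 1
21 + 3
19 + 5
17 + 7
15 + 9
13 + 11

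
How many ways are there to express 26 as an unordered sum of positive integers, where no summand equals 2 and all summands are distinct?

95

Systematic enumeration (by largest part, then next-largest, …) yields 95.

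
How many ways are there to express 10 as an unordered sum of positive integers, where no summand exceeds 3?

14

Enumerating:
3+3+3+1
3+3+2+2
3+3+2+1+1
3+3+1+1+1+1
3+2+2+2+1
3+2+2+1+1+1
3+2+1+1+1+1+1
3+1+1+1+1+1+1+1
2+2+2+2+2
2+2+2+2+1+1
2+2+2+1+1+1+1
2+2+1+1+1+1+1+1
2+1+1+1+1+1+1+1+1
1+1+1+1+1+1+1+1+1+1
That's 14 in total.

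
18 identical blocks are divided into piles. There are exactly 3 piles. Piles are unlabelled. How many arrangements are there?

A partial list (first 12 by largest part):
1, 1, 16
1, 2, 15
1, 3, 14
2, 2, 14
1, 4, 13
2, 3, 13
1, 5, 12
2, 4, 12
3, 3, 12
1, 6, 11
2, 5, 11
3, 4, 11
…and 15 more, for 27 total.

27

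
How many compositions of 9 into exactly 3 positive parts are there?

A composition of 9 into 3 positive parts is chosen by placing 2 dividers among the 8 gaps between 9 units: C(8,2) = 28.

28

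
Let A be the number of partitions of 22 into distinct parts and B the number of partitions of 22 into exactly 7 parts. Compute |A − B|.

Partitions of 22 into distinct parts: 89.
Partitions of 22 into exactly 7 parts: 131.
|89 − 131| = 42.

42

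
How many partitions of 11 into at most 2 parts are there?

Listing the qualifying partitions of 11:
11
1,10
2,9
3,8
4,7
5,6
Counting gives 6.

6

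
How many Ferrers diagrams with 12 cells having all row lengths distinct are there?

Enumerating:
12
11,1
10,2
9,3
9,2,1
8,4
8,3,1
7,5
7,4,1
7,3,2
6,5,1
6,4,2
6,3,2,1
5,4,3
5,4,2,1

15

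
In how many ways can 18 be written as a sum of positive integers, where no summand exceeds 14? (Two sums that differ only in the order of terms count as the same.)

378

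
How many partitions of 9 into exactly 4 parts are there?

Listing the qualifying partitions of 9:
6 + 1 + 1 + 1
5 + 2 + 1 + 1
4 + 3 + 1 + 1
4 + 2 + 2 + 1
3 + 3 + 2 + 1
3 + 2 + 2 + 2
That's 6 in total.

6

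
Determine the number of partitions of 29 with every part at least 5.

58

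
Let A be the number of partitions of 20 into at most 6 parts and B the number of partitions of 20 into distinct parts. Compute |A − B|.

218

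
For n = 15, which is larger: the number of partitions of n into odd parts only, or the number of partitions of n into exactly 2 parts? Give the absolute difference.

20

Partitions of 15 into odd parts only: 27.
Partitions of 15 into exactly 2 parts: 7.
|27 − 7| = 20.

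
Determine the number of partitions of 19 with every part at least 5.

The partitions of 19 that satisfy the conditions:
19
5 + 14
6 + 13
7 + 12
8 + 11
9 + 10
5 + 5 + 9
5 + 6 + 8
5 + 7 + 7
6 + 6 + 7
That's 10 in total.

10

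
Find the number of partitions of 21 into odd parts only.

76

Systematic enumeration (by largest part, then next-largest, …) yields 76.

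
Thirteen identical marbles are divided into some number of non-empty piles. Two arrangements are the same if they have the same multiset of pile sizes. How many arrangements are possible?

Enumerating by decreasing first part gives 101 partitions in all.

101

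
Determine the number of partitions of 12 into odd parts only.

15

The partitions of 12 that satisfy the conditions:
11,1
9,3
9,1,1,1
7,5
7,3,1,1
7,1,1,1,1,1
5,5,1,1
5,3,3,1
5,3,1,1,1,1
5,1,1,1,1,1,1,1
3,3,3,3
3,3,3,1,1,1
3,3,1,1,1,1,1,1
3,1,1,1,1,1,1,1,1,1
1,1,1,1,1,1,1,1,1,1,1,1
That's 15 in total.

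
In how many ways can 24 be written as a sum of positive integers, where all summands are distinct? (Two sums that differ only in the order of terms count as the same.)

122

Systematic enumeration (by largest part, then next-largest, …) yields 122.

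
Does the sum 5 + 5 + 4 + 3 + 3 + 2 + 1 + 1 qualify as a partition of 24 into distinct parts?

The parts sum to 24, and the condition 'all summands are distinct' is violated.

No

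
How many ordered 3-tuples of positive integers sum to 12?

Equivalently, choose which 2 of the 11 gaps become plus signs: C(11,2) = 55.

55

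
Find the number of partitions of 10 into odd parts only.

10

They are:
9, 1
7, 3
7, 1, 1, 1
5, 5
5, 3, 1, 1
5, 1, 1, 1, 1, 1
3, 3, 3, 1
3, 3, 1, 1, 1, 1
3, 1, 1, 1, 1, 1, 1, 1
1, 1, 1, 1, 1, 1, 1, 1, 1, 1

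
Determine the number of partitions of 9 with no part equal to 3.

They are:
9
8 + 1
7 + 2
7 + 1 + 1
6 + 2 + 1
6 + 1 + 1 + 1
5 + 4
5 + 2 + 2
5 + 2 + 1 + 1
5 + 1 + 1 + 1 + 1
4 + 4 + 1
4 + 2 + 2 + 1
4 + 2 + 1 + 1 + 1
4 + 1 + 1 + 1 + 1 + 1
2 + 2 + 2 + 2 + 1
2 + 2 + 2 + 1 + 1 + 1
2 + 2 + 1 + 1 + 1 + 1 + 1
2 + 1 + 1 + 1 + 1 + 1 + 1 + 1
1 + 1 + 1 + 1 + 1 + 1 + 1 + 1 + 1

19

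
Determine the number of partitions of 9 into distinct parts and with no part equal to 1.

5

They are:
9
7, 2
6, 3
5, 4
4, 3, 2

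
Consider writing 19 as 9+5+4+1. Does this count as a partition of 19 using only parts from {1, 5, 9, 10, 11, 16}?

No

The parts sum to 19, and the condition 'each summand belongs to {1, 5, 9, 10, 11, 16}' is violated.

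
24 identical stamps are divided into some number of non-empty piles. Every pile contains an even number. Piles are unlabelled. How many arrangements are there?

77

A full systematic count gives 77.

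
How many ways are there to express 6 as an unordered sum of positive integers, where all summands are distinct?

4

Enumerating:
6
5,1
4,2
3,2,1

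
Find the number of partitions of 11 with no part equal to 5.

45

There are too many to list fully; the first 12 (by largest part) are:
11
1,10
2,9
1,1,9
3,8
1,2,8
1,1,1,8
4,7
1,3,7
2,2,7
1,1,2,7
1,1,1,1,7
…and 33 more, for 45 total.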